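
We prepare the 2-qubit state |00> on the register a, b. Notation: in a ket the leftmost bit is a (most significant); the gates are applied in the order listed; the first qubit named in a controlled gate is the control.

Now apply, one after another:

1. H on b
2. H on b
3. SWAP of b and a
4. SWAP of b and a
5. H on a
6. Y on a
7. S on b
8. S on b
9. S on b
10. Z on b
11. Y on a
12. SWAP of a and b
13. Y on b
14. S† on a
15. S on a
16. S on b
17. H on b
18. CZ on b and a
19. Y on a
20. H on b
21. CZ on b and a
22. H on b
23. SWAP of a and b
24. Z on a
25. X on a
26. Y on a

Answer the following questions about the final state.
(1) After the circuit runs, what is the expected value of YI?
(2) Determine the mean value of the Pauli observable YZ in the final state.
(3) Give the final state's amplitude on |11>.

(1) In the final state, YI has expectation -1.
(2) The expectation value of YZ is 1.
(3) The amplitude on |11> is -1/2 - I/2.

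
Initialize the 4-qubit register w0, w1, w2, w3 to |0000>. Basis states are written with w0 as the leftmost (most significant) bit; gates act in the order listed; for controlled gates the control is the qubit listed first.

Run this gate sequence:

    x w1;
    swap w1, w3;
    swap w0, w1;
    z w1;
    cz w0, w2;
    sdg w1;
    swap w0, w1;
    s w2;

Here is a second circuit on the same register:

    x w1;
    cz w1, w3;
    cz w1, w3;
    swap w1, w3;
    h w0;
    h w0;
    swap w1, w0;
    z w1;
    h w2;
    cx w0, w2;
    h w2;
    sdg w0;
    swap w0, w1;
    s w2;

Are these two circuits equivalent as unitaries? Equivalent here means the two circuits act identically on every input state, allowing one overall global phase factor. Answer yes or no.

No — the two circuits implement different unitaries, even allowing a global phase.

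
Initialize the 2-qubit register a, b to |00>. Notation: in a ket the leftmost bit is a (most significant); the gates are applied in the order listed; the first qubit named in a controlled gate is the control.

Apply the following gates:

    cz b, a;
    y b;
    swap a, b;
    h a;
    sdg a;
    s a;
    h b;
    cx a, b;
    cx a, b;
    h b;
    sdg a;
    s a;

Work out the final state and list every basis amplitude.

The resulting statevector has amplitude sqrt(2)*I/2 on |00>, 0 on |01>, -sqrt(2)*I/2 on |10>, 0 on |11>.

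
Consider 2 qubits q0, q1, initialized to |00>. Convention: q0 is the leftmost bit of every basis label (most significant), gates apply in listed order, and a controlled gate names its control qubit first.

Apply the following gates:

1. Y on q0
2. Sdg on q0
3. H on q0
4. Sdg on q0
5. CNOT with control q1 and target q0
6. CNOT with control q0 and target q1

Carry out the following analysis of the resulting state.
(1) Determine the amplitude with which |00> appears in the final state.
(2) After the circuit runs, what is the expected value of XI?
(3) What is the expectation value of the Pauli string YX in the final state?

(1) The amplitude on |00> is sqrt(2)/2.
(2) The observable XI averages to 0.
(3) In the final state, YX has expectation 1.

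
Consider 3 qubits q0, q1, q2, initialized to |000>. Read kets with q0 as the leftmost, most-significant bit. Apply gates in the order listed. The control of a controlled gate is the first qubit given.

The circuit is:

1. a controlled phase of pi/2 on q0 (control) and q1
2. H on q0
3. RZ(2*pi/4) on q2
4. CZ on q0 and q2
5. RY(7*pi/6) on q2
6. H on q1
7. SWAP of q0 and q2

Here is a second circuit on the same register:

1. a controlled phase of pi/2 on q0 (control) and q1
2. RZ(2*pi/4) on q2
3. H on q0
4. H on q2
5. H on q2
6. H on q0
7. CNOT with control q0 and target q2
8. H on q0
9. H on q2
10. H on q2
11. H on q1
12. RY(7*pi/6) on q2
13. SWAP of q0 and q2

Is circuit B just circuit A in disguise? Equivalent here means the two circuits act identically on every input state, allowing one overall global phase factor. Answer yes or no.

No: there is an input state on which the two circuits produce genuinely different outputs (not merely differing by a phase).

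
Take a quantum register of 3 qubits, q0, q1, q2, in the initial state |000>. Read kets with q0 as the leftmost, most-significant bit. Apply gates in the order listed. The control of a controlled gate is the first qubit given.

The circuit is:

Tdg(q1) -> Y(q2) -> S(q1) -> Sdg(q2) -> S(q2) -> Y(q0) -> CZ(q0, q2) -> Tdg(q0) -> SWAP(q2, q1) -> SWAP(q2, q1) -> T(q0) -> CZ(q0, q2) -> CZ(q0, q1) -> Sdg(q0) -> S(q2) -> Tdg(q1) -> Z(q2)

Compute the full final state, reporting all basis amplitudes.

After the circuit, the state carries amplitude 1 on |101>, and 0 on every other basis state. Key observation: gates 7-12 undo each other exactly, leaving only the rest of the circuit to track.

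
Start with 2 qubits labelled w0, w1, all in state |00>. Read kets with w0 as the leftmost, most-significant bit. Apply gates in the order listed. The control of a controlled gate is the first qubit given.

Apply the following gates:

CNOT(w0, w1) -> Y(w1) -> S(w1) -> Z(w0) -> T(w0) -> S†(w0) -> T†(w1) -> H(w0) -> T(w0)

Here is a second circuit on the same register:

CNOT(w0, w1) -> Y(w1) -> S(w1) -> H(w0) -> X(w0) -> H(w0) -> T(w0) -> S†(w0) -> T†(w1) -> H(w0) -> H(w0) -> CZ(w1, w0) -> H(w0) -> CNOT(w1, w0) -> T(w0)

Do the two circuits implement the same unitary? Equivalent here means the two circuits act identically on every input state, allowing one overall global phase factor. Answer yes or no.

Yes, they are equivalent — the unitaries differ by at most a global phase.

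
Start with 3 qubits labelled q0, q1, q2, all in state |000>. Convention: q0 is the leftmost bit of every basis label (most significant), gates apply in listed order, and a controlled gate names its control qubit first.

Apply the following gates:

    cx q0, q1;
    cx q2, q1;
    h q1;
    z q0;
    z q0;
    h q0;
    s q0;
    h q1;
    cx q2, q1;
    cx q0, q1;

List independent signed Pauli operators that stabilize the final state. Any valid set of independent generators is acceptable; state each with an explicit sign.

The final state is stabilized by the group generated by +XYI, +ZZI, +IIZ; other independent generating sets are equally valid.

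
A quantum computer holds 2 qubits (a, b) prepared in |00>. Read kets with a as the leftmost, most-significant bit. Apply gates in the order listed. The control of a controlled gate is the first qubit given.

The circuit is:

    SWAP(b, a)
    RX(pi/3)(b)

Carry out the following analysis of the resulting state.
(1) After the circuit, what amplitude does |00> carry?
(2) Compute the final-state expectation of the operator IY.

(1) |00> carries amplitude sqrt(3)/2 in the final state.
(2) The observable IY averages to -sqrt(3)/2.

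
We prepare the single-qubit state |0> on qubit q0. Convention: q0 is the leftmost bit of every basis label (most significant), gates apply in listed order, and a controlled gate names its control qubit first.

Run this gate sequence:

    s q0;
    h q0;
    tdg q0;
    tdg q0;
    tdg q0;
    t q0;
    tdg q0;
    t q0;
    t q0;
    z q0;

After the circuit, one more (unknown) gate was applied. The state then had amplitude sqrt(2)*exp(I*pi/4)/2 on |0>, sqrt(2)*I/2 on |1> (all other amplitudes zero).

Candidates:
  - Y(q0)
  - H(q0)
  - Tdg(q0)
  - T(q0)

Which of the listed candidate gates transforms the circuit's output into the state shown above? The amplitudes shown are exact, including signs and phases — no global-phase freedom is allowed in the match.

It was Y(q0) that produced the state shown.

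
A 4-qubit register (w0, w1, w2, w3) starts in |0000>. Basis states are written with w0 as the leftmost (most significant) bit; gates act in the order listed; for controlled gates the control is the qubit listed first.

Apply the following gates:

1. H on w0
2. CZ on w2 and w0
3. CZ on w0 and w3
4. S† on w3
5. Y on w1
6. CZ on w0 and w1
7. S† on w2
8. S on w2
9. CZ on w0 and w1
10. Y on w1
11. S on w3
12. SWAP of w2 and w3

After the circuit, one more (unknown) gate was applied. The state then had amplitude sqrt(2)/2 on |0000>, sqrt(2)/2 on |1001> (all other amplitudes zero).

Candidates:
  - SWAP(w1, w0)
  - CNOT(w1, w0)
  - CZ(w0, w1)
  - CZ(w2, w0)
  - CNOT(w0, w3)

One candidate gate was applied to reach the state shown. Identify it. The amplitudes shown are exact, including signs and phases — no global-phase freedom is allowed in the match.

It was CNOT(w0, w3) that produced the state shown. Key observation: gates 4-11 undo each other exactly, leaving only the rest of the circuit to track.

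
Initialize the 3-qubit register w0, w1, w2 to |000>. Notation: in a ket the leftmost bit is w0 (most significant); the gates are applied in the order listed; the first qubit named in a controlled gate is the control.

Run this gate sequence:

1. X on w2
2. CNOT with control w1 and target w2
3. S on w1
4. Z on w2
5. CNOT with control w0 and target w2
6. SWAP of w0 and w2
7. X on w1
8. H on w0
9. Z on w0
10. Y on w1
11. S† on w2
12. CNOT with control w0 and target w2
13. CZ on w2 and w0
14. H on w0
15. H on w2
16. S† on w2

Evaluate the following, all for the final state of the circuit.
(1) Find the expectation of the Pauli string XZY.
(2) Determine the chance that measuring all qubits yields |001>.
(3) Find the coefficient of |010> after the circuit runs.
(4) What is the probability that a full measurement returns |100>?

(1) The expectation value of XZY is -1.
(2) The probability of measuring |001> is 1/2.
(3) The amplitude on |010> is 0.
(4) A full measurement returns |100> with probability 1/2.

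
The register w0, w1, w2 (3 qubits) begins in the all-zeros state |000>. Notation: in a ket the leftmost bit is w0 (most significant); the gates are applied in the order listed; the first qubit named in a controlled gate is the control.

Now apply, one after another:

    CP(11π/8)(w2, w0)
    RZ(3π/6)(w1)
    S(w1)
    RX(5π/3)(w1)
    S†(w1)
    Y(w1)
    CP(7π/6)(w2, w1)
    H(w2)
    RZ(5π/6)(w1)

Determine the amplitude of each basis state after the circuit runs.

The resulting statevector has amplitude -sqrt(2)*exp(5*I*pi/6)/4 on |000>, -sqrt(2)*exp(5*I*pi/6)/4 on |001>, -sqrt(6)*exp(2*I*pi/3)/4 on |010>, -sqrt(6)*exp(2*I*pi/3)/4 on |011>, 0 on |100>, 0 on |101>, 0 on |110>, 0 on |111>.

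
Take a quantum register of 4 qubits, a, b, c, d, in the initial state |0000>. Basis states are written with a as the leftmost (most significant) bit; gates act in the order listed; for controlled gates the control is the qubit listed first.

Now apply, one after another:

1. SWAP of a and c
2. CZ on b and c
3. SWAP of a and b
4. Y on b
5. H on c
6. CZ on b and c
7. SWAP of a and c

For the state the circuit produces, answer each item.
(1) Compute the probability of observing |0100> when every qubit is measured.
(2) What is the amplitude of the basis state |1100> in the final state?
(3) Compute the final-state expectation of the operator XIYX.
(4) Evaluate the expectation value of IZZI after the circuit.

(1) A full measurement returns |0100> with probability 1/2.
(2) The final state's coefficient on |1100> equals -sqrt(2)*I/2.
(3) The observable XIYX averages to 0.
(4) The expectation value of IZZI is -1.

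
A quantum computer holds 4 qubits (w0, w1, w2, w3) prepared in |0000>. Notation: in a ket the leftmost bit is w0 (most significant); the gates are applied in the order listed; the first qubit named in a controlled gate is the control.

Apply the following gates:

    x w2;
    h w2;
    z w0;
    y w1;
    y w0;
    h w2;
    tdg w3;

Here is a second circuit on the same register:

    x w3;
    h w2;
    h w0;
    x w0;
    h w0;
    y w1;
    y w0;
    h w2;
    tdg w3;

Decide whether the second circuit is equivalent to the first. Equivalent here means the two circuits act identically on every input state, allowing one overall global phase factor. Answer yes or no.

No — the two circuits implement different unitaries, even allowing a global phase.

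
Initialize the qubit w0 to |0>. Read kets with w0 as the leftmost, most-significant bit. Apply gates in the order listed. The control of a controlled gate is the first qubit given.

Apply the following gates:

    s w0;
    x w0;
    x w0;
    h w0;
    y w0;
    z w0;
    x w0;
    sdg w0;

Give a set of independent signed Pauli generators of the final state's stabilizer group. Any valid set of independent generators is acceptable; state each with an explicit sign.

The final state is stabilized by the group generated by -Y; other independent generating sets are equally valid.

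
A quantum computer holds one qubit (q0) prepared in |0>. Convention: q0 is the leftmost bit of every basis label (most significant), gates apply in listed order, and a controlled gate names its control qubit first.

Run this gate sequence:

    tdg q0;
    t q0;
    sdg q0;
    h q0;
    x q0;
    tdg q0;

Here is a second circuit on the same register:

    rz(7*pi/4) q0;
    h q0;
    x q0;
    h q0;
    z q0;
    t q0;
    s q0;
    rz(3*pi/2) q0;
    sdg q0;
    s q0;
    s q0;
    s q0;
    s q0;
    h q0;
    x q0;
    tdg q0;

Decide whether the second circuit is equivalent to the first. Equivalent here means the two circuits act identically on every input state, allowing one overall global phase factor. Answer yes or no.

Yes, they are equivalent — the unitaries differ by at most a global phase.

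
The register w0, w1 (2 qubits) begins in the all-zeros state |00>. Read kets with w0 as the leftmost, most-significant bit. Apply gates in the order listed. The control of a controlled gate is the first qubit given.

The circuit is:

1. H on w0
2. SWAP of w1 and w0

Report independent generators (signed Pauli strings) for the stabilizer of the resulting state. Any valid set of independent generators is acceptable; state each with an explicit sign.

One valid set of independent stabilizer generators is +IX, +ZI (any independent generating set of the same group is equally correct).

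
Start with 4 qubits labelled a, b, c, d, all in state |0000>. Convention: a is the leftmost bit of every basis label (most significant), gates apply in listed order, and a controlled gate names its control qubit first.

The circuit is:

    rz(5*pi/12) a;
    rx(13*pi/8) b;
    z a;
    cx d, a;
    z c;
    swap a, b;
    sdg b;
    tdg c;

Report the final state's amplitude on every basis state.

After the circuit, the state carries amplitude exp(19*I*pi/24)*cos(3*pi/16) on |0000>, -exp(7*I*pi/24)*sin(3*pi/16) on |1000>, and 0 on every other basis state.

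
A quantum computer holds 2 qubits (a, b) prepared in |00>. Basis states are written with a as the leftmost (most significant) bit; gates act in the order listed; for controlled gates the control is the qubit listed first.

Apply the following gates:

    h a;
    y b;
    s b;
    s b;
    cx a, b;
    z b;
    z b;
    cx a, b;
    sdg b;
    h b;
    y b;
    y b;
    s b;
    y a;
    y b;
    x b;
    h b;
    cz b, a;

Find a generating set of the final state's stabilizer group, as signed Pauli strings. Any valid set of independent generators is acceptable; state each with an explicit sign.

The final state is stabilized by the group generated by -XZ, -ZY; other independent generating sets are equally valid. Key observation: the block from step 4 through step 9 cancels to the identity and can be dropped.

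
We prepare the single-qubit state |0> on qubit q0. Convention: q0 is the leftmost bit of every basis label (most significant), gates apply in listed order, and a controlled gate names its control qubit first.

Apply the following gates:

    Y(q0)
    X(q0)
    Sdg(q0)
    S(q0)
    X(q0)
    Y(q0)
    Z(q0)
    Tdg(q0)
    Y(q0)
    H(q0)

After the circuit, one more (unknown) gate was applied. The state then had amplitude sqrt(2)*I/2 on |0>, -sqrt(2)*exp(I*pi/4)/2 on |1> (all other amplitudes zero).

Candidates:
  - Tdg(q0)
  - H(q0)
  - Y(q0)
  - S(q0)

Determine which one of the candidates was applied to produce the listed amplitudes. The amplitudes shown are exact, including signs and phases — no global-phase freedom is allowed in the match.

It was Tdg(q0) that produced the state shown. Key observation: the block from step 1 through step 6 cancels to the identity and can be dropped.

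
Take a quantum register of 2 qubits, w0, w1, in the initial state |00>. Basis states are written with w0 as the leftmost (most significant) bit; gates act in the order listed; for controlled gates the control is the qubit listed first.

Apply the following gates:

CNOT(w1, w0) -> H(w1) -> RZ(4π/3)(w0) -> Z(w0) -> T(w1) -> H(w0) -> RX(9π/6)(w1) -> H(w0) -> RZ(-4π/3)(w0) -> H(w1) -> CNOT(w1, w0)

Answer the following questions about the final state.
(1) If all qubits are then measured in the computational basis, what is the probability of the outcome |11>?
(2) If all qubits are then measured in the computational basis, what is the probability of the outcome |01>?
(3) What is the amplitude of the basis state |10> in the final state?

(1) The probability of measuring |11> is 1/2 - sqrt(2)/4.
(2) Outcome |01> occurs with probability 0.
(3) |10> carries amplitude 0 in the final state.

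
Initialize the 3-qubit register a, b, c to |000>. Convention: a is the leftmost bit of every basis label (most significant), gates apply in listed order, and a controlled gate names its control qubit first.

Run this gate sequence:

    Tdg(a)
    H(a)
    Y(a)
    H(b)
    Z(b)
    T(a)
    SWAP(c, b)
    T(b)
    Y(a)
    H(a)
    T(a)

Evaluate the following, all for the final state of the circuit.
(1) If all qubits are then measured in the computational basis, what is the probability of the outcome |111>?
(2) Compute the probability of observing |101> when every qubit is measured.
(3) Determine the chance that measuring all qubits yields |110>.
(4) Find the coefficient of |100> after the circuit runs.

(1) The probability of measuring |111> is 0.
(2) A full measurement returns |101> with probability 1/4 - sqrt(2)/8.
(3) The probability of measuring |110> is 0.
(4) The final state's coefficient on |100> equals sqrt(2)*(-exp(I*pi/4) + I)/4.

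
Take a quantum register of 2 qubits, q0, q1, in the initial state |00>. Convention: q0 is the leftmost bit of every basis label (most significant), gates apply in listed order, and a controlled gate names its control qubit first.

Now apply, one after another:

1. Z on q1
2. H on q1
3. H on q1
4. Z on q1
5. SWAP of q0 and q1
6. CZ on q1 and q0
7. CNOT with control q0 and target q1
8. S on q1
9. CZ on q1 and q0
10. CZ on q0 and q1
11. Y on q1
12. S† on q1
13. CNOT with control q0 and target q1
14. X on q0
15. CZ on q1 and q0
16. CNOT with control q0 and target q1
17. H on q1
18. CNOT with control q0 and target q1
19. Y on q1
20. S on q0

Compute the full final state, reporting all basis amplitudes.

The resulting statevector has amplitude 0 on |00>, 0 on |01>, -sqrt(2)/2 on |10>, sqrt(2)/2 on |11>. Key observation: steps 1-4 multiply out to the identity, so the circuit reduces to the remaining gates.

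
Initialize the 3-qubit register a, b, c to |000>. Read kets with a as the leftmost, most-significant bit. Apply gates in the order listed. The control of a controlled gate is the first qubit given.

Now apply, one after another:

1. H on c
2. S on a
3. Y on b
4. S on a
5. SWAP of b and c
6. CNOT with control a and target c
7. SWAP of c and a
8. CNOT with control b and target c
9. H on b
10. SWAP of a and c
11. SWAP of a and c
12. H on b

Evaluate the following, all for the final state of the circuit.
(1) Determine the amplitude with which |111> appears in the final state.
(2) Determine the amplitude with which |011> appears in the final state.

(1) |111> carries amplitude sqrt(2)*I/2 in the final state.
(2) The amplitude on |011> is 0.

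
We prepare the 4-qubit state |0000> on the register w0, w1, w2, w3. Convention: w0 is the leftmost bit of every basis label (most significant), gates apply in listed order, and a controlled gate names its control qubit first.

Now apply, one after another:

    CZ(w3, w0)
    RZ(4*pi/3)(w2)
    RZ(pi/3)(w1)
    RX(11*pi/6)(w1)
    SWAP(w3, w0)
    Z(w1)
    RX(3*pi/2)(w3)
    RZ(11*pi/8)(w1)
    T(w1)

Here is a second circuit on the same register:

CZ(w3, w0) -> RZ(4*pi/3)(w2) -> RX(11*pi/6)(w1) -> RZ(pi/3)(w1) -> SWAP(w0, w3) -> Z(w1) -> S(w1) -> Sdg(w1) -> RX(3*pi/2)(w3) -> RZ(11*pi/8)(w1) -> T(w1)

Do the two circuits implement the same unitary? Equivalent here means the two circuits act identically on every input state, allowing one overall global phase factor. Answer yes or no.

No — the two circuits implement different unitaries, even allowing a global phase.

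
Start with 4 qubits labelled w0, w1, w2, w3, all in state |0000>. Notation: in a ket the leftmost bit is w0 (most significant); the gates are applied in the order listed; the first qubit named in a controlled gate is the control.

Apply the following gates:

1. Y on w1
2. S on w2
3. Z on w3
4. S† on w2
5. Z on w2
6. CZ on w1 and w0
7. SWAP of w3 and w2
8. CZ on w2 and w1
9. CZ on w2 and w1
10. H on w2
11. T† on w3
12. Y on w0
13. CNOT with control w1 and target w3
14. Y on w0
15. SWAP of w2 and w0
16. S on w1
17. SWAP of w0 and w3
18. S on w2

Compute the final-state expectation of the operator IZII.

The observable IZII averages to -1. Key observation: gates 8-9 undo each other exactly, leaving only the rest of the circuit to track.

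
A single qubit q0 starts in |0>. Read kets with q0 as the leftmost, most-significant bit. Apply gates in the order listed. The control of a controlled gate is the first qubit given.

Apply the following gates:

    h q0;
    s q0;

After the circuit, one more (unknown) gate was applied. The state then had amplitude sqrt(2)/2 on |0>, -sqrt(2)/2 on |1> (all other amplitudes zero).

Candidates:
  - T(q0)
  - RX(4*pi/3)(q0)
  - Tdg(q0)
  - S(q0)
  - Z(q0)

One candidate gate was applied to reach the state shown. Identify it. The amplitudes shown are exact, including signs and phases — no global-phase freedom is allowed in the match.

It was S(q0) that produced the state shown.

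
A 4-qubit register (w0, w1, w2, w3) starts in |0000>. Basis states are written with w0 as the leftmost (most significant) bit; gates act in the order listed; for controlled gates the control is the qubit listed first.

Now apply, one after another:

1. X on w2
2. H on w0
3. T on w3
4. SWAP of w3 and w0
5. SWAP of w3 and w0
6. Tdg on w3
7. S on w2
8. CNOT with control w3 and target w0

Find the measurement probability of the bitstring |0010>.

Outcome |0010> occurs with probability 1/2. Key observation: gates 3-6 undo each other exactly, leaving only the rest of the circuit to track.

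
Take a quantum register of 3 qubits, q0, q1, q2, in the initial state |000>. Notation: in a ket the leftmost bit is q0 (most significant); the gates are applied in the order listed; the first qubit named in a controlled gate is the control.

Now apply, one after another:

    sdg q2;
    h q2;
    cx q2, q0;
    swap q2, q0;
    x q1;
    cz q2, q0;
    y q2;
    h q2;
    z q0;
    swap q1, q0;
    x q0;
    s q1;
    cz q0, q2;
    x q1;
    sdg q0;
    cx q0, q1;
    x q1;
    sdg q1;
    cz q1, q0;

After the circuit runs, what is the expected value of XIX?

The observable XIX averages to 0.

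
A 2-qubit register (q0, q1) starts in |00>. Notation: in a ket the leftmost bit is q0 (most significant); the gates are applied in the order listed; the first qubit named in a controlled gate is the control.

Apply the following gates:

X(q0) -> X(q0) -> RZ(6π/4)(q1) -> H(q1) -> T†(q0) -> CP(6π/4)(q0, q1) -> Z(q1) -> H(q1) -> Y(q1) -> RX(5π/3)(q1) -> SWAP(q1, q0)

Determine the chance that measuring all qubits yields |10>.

Outcome |10> occurs with probability 1/4.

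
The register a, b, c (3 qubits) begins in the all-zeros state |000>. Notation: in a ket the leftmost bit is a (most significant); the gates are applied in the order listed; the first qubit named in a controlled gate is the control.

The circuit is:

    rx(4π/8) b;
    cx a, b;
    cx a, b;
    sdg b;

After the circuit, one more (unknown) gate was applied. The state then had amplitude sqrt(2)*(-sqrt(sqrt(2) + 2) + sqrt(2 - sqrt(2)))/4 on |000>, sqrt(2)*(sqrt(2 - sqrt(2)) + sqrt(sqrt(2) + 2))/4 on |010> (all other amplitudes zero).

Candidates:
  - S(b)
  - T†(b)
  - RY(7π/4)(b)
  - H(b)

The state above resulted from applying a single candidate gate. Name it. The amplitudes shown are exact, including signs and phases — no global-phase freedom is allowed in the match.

The unique candidate consistent with the amplitudes is RY(7π/4)(b). Key observation: steps 2-3 multiply out to the identity, so the circuit reduces to the remaining gates.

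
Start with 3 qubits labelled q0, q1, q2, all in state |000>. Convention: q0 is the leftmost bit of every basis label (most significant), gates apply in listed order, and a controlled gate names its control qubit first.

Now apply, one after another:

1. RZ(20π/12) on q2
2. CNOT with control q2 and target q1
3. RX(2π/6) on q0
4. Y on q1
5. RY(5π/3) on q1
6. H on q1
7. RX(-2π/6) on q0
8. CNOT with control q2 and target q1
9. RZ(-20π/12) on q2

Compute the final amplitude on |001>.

The amplitude on |001> is 0.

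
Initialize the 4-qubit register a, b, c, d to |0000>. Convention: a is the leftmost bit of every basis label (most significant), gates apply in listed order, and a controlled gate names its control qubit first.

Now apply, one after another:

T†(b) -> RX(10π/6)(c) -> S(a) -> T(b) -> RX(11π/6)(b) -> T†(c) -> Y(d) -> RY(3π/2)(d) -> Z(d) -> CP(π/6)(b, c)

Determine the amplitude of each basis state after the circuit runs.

The final amplitudes are I*(-3 - sqrt(3))/8 on |0000>, I*(sqrt(3) + 3)/8 on |0001>, (-sqrt(3) - 1)*exp(3*I*pi/4)/8 on |0010>, (1 + sqrt(3))*exp(3*I*pi/4)/8 on |0011>, 3/8 - sqrt(3)/8 on |0100>, -3/8 + sqrt(3)/8 on |0101>, (-1 + sqrt(3))*exp(5*I*pi/12)/8 on |0110>, (1 - sqrt(3))*exp(5*I*pi/12)/8 on |0111>, 0 on |1000>, 0 on |1001>, 0 on |1010>, 0 on |1011>, 0 on |1100>, 0 on |1101>, 0 on |1110>, 0 on |1111>.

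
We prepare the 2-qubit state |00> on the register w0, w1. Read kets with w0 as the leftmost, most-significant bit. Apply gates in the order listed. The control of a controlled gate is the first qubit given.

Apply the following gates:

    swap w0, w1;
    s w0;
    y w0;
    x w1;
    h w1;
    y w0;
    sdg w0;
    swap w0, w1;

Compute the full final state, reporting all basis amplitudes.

The final amplitudes are sqrt(2)/2 on |00>, 0 on |01>, -sqrt(2)/2 on |10>, 0 on |11>.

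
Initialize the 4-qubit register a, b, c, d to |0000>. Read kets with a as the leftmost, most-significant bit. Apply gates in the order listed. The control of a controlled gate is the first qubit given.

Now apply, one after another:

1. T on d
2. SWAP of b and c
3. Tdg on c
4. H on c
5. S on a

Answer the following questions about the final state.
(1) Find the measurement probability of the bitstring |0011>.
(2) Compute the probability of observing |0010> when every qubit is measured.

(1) Outcome |0011> occurs with probability 0.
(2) Outcome |0010> occurs with probability 1/2.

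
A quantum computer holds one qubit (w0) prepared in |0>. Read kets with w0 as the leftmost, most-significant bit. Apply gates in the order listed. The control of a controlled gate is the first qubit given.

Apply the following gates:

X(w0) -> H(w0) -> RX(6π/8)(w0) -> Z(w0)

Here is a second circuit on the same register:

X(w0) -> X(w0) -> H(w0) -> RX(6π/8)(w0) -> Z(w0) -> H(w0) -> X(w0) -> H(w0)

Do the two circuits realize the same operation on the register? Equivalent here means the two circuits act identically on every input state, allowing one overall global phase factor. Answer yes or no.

No — the two circuits implement different unitaries, even allowing a global phase.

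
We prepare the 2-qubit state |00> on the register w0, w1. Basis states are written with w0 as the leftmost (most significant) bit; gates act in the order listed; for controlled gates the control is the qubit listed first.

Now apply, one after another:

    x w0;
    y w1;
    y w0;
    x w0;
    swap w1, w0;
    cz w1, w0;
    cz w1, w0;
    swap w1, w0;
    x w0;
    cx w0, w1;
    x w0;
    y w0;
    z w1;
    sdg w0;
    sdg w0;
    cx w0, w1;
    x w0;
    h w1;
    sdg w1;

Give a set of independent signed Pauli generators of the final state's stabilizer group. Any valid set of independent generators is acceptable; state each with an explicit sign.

The stabilizer group can be generated by +IY, -ZI, among other valid generating sets.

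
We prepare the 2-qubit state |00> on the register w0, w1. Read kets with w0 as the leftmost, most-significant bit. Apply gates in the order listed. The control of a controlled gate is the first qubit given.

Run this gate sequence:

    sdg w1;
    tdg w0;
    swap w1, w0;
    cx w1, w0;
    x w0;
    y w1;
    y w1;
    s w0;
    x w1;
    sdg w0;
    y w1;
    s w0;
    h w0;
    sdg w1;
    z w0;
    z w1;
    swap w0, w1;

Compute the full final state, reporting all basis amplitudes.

The final amplitudes are sqrt(2)/2 on |00>, sqrt(2)/2 on |01>, 0 on |10>, 0 on |11>.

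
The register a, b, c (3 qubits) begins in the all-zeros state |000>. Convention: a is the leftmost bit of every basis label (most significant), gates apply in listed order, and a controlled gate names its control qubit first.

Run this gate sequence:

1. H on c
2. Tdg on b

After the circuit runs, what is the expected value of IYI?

In the final state, IYI has expectation 0.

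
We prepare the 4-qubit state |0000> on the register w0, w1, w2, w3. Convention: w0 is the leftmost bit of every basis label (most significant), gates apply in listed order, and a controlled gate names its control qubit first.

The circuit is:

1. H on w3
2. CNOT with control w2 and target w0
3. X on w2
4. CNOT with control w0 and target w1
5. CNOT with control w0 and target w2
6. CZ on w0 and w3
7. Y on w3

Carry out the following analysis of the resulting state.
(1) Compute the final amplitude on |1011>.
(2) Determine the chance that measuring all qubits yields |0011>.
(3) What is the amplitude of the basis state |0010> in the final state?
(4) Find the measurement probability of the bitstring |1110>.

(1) |1011> carries amplitude 0 in the final state.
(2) A full measurement returns |0011> with probability 1/2.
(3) The final state's coefficient on |0010> equals -sqrt(2)*I/2.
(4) The probability of measuring |1110> is 0.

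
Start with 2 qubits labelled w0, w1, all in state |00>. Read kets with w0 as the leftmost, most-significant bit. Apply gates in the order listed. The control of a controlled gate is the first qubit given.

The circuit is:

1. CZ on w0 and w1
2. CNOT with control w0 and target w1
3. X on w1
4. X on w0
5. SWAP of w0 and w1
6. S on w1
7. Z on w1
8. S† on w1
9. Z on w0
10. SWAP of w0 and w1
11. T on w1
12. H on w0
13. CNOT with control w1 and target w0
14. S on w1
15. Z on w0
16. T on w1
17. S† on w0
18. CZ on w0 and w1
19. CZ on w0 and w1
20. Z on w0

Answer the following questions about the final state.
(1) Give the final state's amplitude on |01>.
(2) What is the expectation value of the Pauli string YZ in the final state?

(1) The amplitude on |01> is sqrt(2)/2.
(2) In the final state, YZ has expectation -1.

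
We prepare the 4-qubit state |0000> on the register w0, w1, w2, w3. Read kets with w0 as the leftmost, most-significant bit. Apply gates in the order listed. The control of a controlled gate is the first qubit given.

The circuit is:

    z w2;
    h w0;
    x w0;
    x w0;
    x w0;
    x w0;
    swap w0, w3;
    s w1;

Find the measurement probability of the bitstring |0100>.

Outcome |0100> occurs with probability 0. Key observation: gates 3-6 undo each other exactly, leaving only the rest of the circuit to track.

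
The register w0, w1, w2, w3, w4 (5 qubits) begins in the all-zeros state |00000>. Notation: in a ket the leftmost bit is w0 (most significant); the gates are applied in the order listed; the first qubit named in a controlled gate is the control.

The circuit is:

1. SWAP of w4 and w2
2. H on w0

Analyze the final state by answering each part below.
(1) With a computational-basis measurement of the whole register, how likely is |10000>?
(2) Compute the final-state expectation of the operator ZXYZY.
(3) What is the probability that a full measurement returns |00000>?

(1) A full measurement returns |10000> with probability 1/2.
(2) In the final state, ZXYZY has expectation 0.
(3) The probability of measuring |00000> is 1/2.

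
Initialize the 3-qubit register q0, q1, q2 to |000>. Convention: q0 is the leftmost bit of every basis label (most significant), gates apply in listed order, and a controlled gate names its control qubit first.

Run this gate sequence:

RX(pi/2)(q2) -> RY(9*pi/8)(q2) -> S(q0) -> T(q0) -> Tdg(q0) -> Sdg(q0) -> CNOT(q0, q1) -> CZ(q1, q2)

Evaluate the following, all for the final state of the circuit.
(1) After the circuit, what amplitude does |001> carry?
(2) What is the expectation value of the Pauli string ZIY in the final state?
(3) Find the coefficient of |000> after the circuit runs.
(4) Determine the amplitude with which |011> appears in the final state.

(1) The final state's coefficient on |001> equals sqrt(2)*exp(I*pi/16)/2.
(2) The expectation value of ZIY is -1.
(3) |000> carries amplitude sqrt(2)*(-sin(pi/16) + I*cos(pi/16))/2 in the final state.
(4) The amplitude on |011> is 0.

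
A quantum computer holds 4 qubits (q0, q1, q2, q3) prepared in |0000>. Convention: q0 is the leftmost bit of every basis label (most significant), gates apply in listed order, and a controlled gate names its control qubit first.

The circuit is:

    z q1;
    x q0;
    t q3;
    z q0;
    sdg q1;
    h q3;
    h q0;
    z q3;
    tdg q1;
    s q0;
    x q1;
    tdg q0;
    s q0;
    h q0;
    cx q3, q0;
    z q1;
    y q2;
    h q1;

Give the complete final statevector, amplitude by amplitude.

The resulting statevector has amplitude 0 on |0000>, 0 on |0001>, exp(I*pi/4)/4 + I/4 on |0010>, -I/4 + exp(I*pi/4)/4 on |0011>, 0 on |0100>, 0 on |0101>, -I/4 - exp(I*pi/4)/4 on |0110>, -exp(I*pi/4)/4 + I/4 on |0111>, 0 on |1000>, 0 on |1001>, -exp(I*pi/4)/4 + I/4 on |1010>, -I/4 - exp(I*pi/4)/4 on |1011>, 0 on |1100>, 0 on |1101>, -I/4 + exp(I*pi/4)/4 on |1110>, exp(I*pi/4)/4 + I/4 on |1111>.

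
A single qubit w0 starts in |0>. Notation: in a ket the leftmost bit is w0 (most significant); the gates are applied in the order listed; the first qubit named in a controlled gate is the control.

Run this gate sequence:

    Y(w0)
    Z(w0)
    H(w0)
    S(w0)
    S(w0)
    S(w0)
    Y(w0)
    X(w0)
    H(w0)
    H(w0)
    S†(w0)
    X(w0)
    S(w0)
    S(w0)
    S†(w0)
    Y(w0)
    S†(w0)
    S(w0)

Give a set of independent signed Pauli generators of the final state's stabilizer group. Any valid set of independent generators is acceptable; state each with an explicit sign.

One valid set of independent stabilizer generators is -Y (any independent generating set of the same group is equally correct).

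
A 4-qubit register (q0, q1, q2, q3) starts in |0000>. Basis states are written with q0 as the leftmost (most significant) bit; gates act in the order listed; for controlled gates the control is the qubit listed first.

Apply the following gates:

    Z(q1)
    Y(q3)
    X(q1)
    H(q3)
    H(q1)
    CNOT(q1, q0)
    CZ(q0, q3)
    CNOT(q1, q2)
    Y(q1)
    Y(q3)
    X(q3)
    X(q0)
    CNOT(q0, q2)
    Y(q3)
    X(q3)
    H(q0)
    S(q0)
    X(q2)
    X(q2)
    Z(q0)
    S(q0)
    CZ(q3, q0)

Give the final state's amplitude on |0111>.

The final state's coefficient on |0111> equals -sqrt(2)/4. Key observation: gates 18-19 undo each other exactly, leaving only the rest of the circuit to track.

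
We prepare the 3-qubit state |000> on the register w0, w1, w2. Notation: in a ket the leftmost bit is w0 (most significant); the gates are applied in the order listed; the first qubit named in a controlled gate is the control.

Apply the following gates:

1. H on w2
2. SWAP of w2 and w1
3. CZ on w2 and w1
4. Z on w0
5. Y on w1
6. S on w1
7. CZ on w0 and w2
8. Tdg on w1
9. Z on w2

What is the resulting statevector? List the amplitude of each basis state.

The final amplitudes are -sqrt(2)*I/2 on |000>, sqrt(2)*exp(3*I*pi/4)/2 on |010>, and 0 on every other basis state.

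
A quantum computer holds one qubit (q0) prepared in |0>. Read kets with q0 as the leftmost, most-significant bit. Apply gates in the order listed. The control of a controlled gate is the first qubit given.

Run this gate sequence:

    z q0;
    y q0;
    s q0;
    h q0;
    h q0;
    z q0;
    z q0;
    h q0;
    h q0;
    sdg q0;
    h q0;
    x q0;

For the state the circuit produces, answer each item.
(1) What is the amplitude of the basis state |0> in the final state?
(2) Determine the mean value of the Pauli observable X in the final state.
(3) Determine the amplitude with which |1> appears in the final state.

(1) The amplitude on |0> is -sqrt(2)*I/2.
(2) The expectation value of X is -1.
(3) The final state's coefficient on |1> equals sqrt(2)*I/2.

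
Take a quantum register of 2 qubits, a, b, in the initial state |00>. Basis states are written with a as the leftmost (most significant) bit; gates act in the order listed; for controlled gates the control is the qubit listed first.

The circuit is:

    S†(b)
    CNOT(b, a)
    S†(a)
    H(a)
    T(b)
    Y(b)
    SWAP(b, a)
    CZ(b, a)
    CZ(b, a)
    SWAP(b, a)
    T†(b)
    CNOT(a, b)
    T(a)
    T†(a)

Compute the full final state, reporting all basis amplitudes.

The final amplitudes are 0 on |00>, sqrt(2)*exp(I*pi/4)/2 on |01>, sqrt(2)*exp(I*pi/4)/2 on |10>, 0 on |11>.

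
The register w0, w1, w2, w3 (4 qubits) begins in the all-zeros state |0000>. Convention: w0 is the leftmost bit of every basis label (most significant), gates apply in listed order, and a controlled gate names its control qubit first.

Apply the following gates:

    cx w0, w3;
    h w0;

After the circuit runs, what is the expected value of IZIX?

In the final state, IZIX has expectation 0.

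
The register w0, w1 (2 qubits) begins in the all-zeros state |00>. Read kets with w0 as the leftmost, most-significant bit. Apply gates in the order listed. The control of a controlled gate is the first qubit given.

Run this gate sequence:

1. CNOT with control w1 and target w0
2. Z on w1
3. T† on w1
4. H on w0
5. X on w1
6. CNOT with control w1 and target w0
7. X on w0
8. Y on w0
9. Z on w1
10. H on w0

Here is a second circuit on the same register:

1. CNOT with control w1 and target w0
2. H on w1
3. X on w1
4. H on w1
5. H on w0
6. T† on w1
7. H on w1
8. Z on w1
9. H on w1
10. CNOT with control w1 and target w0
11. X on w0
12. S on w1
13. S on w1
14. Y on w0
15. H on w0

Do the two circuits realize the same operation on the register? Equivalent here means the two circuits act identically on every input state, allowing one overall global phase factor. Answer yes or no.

Yes — the two circuits implement the same unitary up to a global phase.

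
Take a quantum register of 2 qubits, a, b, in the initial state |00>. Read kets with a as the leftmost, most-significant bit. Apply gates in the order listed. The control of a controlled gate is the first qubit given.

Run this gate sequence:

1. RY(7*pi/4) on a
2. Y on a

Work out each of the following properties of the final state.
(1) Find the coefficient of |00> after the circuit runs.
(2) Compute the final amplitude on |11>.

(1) |00> carries amplitude -I*sqrt(2 - sqrt(2))/2 in the final state.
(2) The final state's coefficient on |11> equals 0.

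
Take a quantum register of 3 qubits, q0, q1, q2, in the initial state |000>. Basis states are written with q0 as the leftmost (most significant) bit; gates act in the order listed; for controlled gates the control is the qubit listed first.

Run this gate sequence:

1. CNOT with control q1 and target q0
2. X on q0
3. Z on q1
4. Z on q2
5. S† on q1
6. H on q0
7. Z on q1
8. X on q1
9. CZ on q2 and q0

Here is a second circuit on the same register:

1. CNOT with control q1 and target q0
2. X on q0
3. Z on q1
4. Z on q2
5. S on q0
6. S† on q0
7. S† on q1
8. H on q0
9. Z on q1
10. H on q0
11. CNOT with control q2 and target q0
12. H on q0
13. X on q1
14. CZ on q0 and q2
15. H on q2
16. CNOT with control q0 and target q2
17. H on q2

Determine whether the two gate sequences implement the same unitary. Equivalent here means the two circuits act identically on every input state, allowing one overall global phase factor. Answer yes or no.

Yes, they are equivalent — the unitaries differ by at most a global phase.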